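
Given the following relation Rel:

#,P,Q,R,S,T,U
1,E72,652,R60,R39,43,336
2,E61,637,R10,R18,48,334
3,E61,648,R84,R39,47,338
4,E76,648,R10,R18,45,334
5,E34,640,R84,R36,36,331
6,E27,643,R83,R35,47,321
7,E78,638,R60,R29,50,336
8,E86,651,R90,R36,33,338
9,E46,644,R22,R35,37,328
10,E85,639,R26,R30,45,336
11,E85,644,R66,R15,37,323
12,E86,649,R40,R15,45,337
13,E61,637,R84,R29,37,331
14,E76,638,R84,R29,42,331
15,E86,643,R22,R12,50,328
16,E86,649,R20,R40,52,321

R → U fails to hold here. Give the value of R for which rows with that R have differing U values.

R84

R=R60: rows 1, 7 → U = 336, 336 ✓
R=R10: rows 2, 4 → U = 334, 334 ✓
R=R84: rows 3, 5, 13, 14 → U takes values {338, 331} — violation
R=R83: row 6 → U = 321 ✓
R=R90: row 8 → U = 338 ✓
R=R22: rows 9, 15 → U = 328, 328 ✓
R=R26: row 10 → U = 336 ✓
R=R66: row 11 → U = 323 ✓
R=R40: row 12 → U = 337 ✓
R=R20: row 16 → U = 321 ✓
The only R value with inconsistent U is R=R84.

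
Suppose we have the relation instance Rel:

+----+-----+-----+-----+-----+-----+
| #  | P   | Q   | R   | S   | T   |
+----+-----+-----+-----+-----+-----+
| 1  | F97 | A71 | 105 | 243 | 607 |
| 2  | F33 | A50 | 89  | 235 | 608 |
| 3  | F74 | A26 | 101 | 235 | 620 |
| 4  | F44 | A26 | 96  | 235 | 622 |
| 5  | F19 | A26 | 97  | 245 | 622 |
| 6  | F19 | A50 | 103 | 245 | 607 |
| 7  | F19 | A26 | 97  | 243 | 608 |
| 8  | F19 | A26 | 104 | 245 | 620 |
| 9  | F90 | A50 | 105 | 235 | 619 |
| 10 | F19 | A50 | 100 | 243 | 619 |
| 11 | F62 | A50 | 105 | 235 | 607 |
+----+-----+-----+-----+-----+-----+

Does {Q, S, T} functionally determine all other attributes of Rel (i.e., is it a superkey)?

Yes

All 11 rows have distinct {Q, S, T} values, so {Q, S, T} → (all attributes) holds and {Q, S, T} is a superkey.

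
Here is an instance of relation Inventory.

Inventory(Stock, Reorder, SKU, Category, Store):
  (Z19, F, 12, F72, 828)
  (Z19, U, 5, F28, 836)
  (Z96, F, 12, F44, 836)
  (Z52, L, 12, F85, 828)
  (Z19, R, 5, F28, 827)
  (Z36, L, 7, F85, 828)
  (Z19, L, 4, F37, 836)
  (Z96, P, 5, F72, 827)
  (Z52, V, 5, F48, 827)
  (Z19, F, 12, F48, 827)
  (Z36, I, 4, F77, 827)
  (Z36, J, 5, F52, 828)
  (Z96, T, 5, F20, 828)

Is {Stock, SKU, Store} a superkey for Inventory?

All 13 rows have distinct {Stock, SKU, Store} values, so {Stock, SKU, Store} → (all attributes) holds and {Stock, SKU, Store} is a superkey.

Yes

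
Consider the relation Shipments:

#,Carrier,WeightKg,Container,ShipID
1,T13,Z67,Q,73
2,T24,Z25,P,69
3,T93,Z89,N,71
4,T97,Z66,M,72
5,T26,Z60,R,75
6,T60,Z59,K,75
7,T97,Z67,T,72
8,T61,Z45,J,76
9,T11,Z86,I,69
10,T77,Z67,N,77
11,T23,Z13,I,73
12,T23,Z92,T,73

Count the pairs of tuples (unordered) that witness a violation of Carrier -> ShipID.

Carrier=T97: all 2 rows agree on ShipID — 0 pairs.
Carrier=T23: all 2 rows agree on ShipID — 0 pairs.

0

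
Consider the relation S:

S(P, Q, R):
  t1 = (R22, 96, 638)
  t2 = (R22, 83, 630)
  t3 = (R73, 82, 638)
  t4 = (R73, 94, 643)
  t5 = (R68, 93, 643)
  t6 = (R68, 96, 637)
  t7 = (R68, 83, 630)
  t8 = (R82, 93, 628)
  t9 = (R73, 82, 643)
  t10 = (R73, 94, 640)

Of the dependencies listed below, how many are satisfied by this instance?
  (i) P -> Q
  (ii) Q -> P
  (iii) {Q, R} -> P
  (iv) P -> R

(i) P -> Q: P=R22: rows 1, 2 → Q takes values {96, 83} — violation; P=R73: rows 3, 4, 9, 10 → Q takes values {82, 94} — violation; P=R68: rows 5, 6, 7 → Q takes values {93, 96, 83} — violation — fails.
(ii) Q -> P: Q=96: rows 1, 6 → P takes values {R22, R68} — violation; Q=83: rows 2, 7 → P takes values {R22, R68} — violation; Q=93: rows 5, 8 → P takes values {R68, R82} — violation — fails.
(iii) {Q, R} -> P: (Q=83, R=630): rows 2, 7 → P takes values {R22, R68} — violation — fails.
(iv) P -> R: P=R22: rows 1, 2 → R takes values {638, 630} — violation; P=R73: rows 3, 4, 9, 10 → R takes values {638, 643, 640} — violation; P=R68: rows 5, 6, 7 → R takes values {643, 637, 630} — violation — fails.
None of the 4 dependencies hold.

0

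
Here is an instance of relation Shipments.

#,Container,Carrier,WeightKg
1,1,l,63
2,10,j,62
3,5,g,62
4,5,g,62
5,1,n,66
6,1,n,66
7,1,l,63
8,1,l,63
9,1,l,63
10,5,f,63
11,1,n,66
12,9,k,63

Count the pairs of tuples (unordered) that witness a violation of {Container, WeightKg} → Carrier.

0

(Container=1, WeightKg=63): all 4 rows agree on Carrier — 0 pairs.
(Container=5, WeightKg=62): all 2 rows agree on Carrier — 0 pairs.
(Container=1, WeightKg=66): all 3 rows agree on Carrier — 0 pairs.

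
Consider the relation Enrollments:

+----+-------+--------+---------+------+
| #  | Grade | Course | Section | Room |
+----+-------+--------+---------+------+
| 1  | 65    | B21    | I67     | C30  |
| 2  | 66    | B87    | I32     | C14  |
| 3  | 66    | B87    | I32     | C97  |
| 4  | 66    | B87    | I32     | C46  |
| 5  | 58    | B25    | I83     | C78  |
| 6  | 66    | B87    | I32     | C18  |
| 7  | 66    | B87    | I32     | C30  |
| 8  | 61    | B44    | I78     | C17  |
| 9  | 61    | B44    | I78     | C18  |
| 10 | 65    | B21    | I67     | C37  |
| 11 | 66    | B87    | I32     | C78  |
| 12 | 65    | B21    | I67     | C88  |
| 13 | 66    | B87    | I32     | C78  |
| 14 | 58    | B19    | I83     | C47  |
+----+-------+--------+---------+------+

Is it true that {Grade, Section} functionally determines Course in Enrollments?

No

(Grade=65, Section=I67): rows 1, 10, 12 → Course = B21, B21, B21 ✓
(Grade=66, Section=I32): rows 2, 3, 4, 6, 7, 11, 13 → Course = B87, B87, B87, B87, B87, B87, B87 ✓
(Grade=58, Section=I83): rows 5, 14 → Course takes values {B25, B19} — violation
(Grade=61, Section=I78): rows 8, 9 → Course = B44, B44 ✓
Two rows agree on {Grade, Section} but differ on Course, so {Grade, Section} → Course does not hold.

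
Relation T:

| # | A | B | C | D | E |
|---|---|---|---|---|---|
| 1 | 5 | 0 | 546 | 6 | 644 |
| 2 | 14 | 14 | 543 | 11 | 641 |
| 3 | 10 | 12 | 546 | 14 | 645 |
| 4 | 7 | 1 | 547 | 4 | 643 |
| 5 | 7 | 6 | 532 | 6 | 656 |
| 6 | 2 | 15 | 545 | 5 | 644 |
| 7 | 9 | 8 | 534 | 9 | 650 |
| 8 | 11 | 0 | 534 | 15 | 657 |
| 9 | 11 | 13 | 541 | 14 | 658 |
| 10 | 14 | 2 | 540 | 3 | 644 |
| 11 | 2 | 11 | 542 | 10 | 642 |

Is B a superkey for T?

No

Rows 1 and 8 have the same B value B=0 but are distinct tuples, so B does not determine every attribute — not a superkey.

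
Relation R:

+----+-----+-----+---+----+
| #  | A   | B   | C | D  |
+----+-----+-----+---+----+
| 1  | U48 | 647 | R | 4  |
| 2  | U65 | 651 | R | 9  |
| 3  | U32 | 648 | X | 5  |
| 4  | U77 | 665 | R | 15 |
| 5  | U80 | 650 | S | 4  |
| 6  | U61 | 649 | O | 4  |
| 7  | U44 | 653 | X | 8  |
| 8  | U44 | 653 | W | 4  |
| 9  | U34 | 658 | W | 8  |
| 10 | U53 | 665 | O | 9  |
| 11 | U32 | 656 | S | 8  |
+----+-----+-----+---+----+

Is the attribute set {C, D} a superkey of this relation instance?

Yes

All 11 rows have distinct {C, D} values, so {C, D} → (all attributes) holds and {C, D} is a superkey.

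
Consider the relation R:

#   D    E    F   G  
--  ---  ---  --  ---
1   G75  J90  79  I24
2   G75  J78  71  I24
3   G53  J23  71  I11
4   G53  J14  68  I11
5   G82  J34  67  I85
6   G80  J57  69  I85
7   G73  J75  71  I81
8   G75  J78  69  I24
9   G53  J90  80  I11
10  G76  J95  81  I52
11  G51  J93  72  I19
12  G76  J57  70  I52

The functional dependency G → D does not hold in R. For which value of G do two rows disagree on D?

I85

G=I24: rows 1, 2, 8 → D = G75, G75, G75 ✓
G=I11: rows 3, 4, 9 → D = G53, G53, G53 ✓
G=I85: rows 5, 6 → D takes values {G82, G80} — violation
G=I81: row 7 → D = G73 ✓
G=I52: rows 10, 12 → D = G76, G76 ✓
G=I19: row 11 → D = G51 ✓
The only G value with inconsistent D is G=I85.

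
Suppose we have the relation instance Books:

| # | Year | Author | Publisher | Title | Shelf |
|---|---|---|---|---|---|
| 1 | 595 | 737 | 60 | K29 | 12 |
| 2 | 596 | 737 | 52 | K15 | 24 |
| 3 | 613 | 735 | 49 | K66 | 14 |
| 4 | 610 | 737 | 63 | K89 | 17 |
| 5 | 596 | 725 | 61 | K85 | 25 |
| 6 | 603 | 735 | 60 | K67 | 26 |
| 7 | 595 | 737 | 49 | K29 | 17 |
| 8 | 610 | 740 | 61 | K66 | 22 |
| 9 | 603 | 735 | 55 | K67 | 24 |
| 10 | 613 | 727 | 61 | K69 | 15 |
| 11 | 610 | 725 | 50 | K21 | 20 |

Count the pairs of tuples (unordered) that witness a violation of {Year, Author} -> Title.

(Year=595, Author=737): all 2 rows agree on Title — 0 pairs.
(Year=603, Author=735): all 2 rows agree on Title — 0 pairs.

0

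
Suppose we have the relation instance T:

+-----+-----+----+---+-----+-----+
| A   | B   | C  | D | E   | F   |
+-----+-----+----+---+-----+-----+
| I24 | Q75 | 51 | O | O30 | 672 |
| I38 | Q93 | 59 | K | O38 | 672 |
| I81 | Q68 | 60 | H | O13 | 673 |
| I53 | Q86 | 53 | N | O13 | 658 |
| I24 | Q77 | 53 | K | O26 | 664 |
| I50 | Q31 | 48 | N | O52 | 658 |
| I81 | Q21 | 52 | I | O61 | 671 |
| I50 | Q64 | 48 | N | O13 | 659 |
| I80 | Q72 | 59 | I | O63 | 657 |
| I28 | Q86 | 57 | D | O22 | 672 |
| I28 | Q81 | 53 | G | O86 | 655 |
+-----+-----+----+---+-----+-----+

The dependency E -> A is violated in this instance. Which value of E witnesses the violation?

O13

E=O30: 1 row → A = I24 ✓
E=O38: 1 row → A = I38 ✓
E=O13: 3 rows → A takes values {I81, I53, I50} — violation
E=O26: 1 row → A = I24 ✓
E=O52: 1 row → A = I50 ✓
E=O61: 1 row → A = I81 ✓
E=O63: 1 row → A = I80 ✓
E=O22: 1 row → A = I28 ✓
E=O86: 1 row → A = I28 ✓
The only E value with inconsistent A is E=O13.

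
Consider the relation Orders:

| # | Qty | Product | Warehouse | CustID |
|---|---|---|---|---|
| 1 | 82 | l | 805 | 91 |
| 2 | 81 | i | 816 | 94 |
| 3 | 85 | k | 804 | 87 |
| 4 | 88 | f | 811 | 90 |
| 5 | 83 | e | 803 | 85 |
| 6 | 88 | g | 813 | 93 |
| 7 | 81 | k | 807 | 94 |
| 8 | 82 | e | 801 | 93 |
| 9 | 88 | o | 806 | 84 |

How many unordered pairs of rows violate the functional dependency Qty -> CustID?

4

Qty=82: violating pairs (1,8) — 1 pair.
Qty=81: all 2 rows agree on CustID — 0 pairs.
Qty=88: violating pairs (4,6), (4,9), (6,9) — 3 pairs.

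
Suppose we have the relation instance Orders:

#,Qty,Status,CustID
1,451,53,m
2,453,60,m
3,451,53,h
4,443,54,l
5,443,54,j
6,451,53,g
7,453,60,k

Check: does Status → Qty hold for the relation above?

Status=53: rows 1, 3, 6 → Qty = 451, 451, 451 ✓
Status=60: rows 2, 7 → Qty = 453, 453 ✓
Status=54: rows 4, 5 → Qty = 443, 443 ✓
Every Status value is associated with a single Qty value, so Status → Qty holds.

Yes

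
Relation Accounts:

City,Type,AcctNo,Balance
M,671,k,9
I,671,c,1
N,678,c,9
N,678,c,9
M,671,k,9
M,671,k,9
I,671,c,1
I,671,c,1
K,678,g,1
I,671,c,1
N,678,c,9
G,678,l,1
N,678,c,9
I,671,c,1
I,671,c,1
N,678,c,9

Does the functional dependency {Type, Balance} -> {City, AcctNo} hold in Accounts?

(Type=671, Balance=9): 3 rows → {City,AcctNo} = (M, k), (M, k), (M, k) ✓
(Type=671, Balance=1): 6 rows → {City,AcctNo} = (I, c), (I, c), (I, c), (I, c), (I, c), (I, c) ✓
(Type=678, Balance=9): 5 rows → {City,AcctNo} = (N, c), (N, c), (N, c), (N, c), (N, c) ✓
(Type=678, Balance=1): 2 rows → {City,AcctNo} takes values {(K, g), (G, l)} — violation
Two rows agree on {Type, Balance} but differ on {City, AcctNo}, so {Type, Balance} -> {City, AcctNo} does not hold.

No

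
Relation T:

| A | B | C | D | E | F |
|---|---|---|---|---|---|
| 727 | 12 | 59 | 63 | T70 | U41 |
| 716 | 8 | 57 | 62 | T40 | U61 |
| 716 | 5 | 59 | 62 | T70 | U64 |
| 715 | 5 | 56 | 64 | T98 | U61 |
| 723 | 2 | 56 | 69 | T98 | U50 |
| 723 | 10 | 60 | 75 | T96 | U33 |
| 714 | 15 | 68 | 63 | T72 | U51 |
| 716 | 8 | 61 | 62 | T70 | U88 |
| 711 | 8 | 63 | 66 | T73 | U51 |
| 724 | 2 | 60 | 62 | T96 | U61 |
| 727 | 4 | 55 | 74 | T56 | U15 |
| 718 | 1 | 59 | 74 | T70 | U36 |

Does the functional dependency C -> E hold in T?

Yes

C=59: 3 rows → E = T70, T70, T70 ✓
C=57: 1 row → E = T40 ✓
C=56: 2 rows → E = T98, T98 ✓
C=60: 2 rows → E = T96, T96 ✓
C=68: 1 row → E = T72 ✓
C=61: 1 row → E = T70 ✓
C=63: 1 row → E = T73 ✓
C=55: 1 row → E = T56 ✓
Every C value is associated with a single E value, so C -> E holds.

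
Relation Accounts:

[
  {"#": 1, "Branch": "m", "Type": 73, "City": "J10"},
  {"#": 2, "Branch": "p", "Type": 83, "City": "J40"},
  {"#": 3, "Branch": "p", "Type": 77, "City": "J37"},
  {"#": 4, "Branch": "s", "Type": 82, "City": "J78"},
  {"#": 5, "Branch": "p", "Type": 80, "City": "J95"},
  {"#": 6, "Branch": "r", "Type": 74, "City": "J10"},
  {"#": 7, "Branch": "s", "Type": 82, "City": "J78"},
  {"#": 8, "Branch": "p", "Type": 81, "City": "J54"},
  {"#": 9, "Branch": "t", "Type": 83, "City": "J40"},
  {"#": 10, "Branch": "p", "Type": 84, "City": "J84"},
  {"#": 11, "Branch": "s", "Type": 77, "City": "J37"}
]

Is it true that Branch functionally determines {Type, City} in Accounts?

Branch=m: row 1 → {Type,City} = (73, J10) ✓
Branch=p: rows 2, 3, 5, 8, 10 → {Type,City} takes values {(83, J40), (77, J37), (80, J95), (81, J54), (84, J84)} — violation
Branch=s: rows 4, 7, 11 → {Type,City} takes values {(82, J78), (77, J37)} — violation
Branch=r: row 6 → {Type,City} = (74, J10) ✓
Branch=t: row 9 → {Type,City} = (83, J40) ✓
Two rows agree on Branch but differ on {Type, City}, so Branch -> {Type, City} does not hold.

No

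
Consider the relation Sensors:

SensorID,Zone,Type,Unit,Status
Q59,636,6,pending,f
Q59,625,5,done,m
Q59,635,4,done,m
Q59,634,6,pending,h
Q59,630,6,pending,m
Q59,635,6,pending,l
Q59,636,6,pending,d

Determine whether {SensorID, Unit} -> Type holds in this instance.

(SensorID=Q59, Unit=pending): 5 rows → Type = 6, 6, 6, 6, 6 ✓
(SensorID=Q59, Unit=done): 2 rows → Type takes values {5, 4} — violation
Two rows agree on {SensorID, Unit} but differ on Type, so {SensorID, Unit} -> Type does not hold.

No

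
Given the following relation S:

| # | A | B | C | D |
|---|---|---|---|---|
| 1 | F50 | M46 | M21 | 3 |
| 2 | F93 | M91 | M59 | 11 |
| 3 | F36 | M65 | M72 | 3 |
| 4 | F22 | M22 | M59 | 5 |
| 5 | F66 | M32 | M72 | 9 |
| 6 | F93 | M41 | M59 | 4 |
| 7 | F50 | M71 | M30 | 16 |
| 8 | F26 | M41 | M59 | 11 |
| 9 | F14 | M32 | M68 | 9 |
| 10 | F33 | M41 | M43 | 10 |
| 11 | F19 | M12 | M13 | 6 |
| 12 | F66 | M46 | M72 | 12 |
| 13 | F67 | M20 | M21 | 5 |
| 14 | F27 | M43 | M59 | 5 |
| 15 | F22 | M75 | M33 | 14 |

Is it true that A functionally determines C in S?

No

A=F50: rows 1, 7 → C takes values {M21, M30} — violation
A=F93: rows 2, 6 → C = M59, M59 ✓
A=F36: row 3 → C = M72 ✓
A=F22: rows 4, 15 → C takes values {M59, M33} — violation
A=F66: rows 5, 12 → C = M72, M72 ✓
A=F26: row 8 → C = M59 ✓
A=F14: row 9 → C = M68 ✓
A=F33: row 10 → C = M43 ✓
A=F19: row 11 → C = M13 ✓
A=F67: row 13 → C = M21 ✓
A=F27: row 14 → C = M59 ✓
Two rows agree on A but differ on C, so A → C does not hold.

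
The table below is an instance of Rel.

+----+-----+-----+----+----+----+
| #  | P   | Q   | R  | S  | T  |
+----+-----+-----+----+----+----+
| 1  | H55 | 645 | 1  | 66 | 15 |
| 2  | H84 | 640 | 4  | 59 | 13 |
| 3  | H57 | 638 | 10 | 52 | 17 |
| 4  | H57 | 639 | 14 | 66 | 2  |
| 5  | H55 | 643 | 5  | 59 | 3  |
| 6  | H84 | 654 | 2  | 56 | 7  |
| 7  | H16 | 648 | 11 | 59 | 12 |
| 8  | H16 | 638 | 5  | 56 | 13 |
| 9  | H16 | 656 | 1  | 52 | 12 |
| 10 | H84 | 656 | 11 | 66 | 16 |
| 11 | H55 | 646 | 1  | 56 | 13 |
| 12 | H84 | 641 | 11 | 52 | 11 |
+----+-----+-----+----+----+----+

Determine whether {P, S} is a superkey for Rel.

Yes

All 12 rows have distinct {P, S} values, so {P, S} → (all attributes) holds and {P, S} is a superkey.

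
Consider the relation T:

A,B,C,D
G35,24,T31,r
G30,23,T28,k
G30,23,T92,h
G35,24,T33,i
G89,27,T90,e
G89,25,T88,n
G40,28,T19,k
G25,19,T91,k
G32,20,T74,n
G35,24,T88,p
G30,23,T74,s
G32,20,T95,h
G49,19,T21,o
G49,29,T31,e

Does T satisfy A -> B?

A=G35: 3 rows → B = 24, 24, 24 ✓
A=G30: 3 rows → B = 23, 23, 23 ✓
A=G89: 2 rows → B takes values {27, 25} — violation
A=G40: 1 row → B = 28 ✓
A=G25: 1 row → B = 19 ✓
A=G32: 2 rows → B = 20, 20 ✓
A=G49: 2 rows → B takes values {19, 29} — violation
Two rows agree on A but differ on B, so A -> B does not hold.

No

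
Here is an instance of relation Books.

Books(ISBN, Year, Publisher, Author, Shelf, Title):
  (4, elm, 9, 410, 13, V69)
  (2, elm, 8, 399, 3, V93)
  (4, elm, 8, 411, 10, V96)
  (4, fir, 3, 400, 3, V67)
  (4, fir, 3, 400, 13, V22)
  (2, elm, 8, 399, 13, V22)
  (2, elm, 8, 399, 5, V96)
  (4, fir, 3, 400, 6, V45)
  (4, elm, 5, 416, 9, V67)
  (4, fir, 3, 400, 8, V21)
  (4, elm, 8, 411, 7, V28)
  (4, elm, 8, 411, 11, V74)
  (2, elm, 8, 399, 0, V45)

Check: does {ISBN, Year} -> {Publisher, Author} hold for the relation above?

No

(ISBN=4, Year=elm): 5 rows → {Publisher,Author} takes values {(9, 410), (8, 411), (5, 416)} — violation
(ISBN=2, Year=elm): 4 rows → {Publisher,Author} = (8, 399), (8, 399), (8, 399), (8, 399) ✓
(ISBN=4, Year=fir): 4 rows → {Publisher,Author} = (3, 400), (3, 400), (3, 400), (3, 400) ✓
Two rows agree on {ISBN, Year} but differ on {Publisher, Author}, so {ISBN, Year} -> {Publisher, Author} does not hold.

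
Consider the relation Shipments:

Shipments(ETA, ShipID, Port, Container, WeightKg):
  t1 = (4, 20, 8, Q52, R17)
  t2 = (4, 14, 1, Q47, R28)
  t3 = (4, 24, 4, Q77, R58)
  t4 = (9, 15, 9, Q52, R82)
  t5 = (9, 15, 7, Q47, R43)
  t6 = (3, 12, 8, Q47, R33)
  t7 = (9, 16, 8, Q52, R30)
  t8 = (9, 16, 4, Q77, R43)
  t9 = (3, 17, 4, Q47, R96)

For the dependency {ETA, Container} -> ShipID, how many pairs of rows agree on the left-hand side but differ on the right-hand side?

2

(ETA=9, Container=Q52): violating pairs (4,7) — 1 pair.
(ETA=3, Container=Q47): violating pairs (6,9) — 1 pair.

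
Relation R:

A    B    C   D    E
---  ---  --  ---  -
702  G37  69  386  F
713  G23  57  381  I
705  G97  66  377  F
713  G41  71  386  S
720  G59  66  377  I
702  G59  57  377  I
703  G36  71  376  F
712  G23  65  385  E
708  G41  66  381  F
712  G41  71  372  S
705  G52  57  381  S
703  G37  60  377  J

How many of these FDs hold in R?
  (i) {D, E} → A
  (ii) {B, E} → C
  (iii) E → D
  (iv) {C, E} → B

(i) {D, E} → A: (D=377, E=I): 2 rows → A takes values {720, 702} — violation — fails.
(ii) {B, E} → C: (B=G59, E=I): 2 rows → C takes values {66, 57} — violation — fails.
(iii) E → D: E=F: 4 rows → D takes values {386, 377, 376, 381} — violation; E=I: 3 rows → D takes values {381, 377} — violation; E=S: 3 rows → D takes values {386, 372, 381} — violation — fails.
(iv) {C, E} → B: (C=57, E=I): 2 rows → B takes values {G23, G59} — violation; (C=66, E=F): 2 rows → B takes values {G97, G41} — violation — fails.
None of the 4 dependencies hold.

0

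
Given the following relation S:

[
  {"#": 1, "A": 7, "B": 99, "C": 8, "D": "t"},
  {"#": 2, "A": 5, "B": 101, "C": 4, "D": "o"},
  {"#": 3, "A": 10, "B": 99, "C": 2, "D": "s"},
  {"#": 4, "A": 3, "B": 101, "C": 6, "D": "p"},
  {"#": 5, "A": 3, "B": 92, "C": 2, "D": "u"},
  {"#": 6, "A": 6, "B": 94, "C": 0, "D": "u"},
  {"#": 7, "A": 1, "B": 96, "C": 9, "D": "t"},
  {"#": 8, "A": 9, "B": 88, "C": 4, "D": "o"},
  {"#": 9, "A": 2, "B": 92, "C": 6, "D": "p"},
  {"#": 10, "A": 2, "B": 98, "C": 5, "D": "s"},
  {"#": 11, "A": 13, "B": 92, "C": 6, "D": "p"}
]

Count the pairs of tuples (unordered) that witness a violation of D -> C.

D=t: violating pairs (1,7) — 1 pair.
D=o: all 2 rows agree on C — 0 pairs.
D=s: violating pairs (3,10) — 1 pair.
D=p: all 3 rows agree on C — 0 pairs.
D=u: violating pairs (5,6) — 1 pair.

3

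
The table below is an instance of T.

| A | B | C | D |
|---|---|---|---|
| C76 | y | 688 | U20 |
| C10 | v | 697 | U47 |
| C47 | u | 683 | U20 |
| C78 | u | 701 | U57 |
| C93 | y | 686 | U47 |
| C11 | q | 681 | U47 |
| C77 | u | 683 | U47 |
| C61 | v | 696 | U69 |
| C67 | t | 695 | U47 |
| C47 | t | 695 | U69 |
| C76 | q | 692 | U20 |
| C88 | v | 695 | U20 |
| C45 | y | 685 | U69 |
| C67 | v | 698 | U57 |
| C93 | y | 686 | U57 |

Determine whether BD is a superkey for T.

Yes

All 15 rows have distinct BD values, so BD → (all attributes) holds and BD is a superkey.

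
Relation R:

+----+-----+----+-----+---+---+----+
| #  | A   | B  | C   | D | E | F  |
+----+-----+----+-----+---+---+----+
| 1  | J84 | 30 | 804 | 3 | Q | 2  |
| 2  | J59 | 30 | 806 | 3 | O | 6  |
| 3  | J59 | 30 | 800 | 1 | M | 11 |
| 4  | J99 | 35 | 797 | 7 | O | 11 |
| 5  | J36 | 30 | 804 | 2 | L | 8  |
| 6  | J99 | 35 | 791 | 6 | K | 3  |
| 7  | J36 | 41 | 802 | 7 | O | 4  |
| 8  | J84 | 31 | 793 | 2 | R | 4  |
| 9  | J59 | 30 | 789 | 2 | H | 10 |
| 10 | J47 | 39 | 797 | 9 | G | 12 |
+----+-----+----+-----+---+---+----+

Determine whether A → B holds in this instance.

No

A=J84: rows 1, 8 → B takes values {30, 31} — violation
A=J59: rows 2, 3, 9 → B = 30, 30, 30 ✓
A=J99: rows 4, 6 → B = 35, 35 ✓
A=J36: rows 5, 7 → B takes values {30, 41} — violation
A=J47: row 10 → B = 39 ✓
Two rows agree on A but differ on B, so A → B does not hold.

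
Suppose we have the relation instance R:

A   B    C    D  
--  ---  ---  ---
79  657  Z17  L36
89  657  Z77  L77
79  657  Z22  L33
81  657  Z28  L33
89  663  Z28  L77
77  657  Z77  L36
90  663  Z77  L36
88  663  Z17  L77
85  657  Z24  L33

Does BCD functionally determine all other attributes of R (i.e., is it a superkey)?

All 9 rows have distinct BCD values, so BCD → (all attributes) holds and BCD is a superkey.

Yes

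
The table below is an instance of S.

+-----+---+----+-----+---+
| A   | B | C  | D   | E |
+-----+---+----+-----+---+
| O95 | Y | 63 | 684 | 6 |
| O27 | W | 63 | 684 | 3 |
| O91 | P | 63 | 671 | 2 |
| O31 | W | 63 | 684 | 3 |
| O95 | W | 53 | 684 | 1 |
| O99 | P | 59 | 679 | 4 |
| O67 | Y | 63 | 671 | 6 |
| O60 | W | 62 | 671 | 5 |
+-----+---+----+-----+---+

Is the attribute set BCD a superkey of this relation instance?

Two distinct rows share (B=W, C=63, D=684), so BCD does not determine every attribute — not a superkey.

No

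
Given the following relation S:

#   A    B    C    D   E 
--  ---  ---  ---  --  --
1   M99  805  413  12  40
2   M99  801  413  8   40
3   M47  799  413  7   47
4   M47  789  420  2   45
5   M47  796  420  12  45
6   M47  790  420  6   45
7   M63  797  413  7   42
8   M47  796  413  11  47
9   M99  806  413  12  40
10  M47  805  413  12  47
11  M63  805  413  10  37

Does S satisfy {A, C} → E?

(A=M99, C=413): rows 1, 2, 9 → E = 40, 40, 40 ✓
(A=M47, C=413): rows 3, 8, 10 → E = 47, 47, 47 ✓
(A=M47, C=420): rows 4, 5, 6 → E = 45, 45, 45 ✓
(A=M63, C=413): rows 7, 11 → E takes values {42, 37} — violation
Two rows agree on {A, C} but differ on E, so {A, C} → E does not hold.

No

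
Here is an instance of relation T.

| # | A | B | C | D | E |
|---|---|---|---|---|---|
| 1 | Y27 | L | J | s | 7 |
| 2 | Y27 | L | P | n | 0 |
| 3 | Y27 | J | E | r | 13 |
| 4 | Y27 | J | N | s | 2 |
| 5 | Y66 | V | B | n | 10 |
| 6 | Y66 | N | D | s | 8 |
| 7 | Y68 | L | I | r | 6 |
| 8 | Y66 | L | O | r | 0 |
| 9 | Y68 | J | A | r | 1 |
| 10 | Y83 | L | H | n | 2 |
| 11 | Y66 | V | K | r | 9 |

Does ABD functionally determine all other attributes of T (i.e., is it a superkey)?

All 11 rows have distinct ABD values, so ABD → (all attributes) holds and ABD is a superkey.

Yes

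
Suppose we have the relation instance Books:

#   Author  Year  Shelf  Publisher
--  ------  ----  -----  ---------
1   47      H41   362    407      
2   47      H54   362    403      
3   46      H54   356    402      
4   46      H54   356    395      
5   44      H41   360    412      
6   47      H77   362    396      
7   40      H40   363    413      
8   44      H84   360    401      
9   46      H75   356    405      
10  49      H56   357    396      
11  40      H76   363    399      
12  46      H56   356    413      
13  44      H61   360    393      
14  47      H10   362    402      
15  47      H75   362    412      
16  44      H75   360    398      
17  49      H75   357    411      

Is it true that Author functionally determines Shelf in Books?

Author=47: rows 1, 2, 6, 14, 15 → Shelf = 362, 362, 362, 362, 362 ✓
Author=46: rows 3, 4, 9, 12 → Shelf = 356, 356, 356, 356 ✓
Author=44: rows 5, 8, 13, 16 → Shelf = 360, 360, 360, 360 ✓
Author=40: rows 7, 11 → Shelf = 363, 363 ✓
Author=49: rows 10, 17 → Shelf = 357, 357 ✓
Every Author value is associated with a single Shelf value, so Author -> Shelf holds.

Yes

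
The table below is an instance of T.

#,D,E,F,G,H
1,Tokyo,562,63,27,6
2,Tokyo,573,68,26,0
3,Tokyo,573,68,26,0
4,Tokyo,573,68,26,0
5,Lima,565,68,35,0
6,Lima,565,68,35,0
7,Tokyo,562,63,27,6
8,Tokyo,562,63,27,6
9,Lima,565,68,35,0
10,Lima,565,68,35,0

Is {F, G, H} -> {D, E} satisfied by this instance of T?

(F=63, G=27, H=6): rows 1, 7, 8 → {D,E} = (Tokyo, 562), (Tokyo, 562), (Tokyo, 562) ✓
(F=68, G=26, H=0): rows 2, 3, 4 → {D,E} = (Tokyo, 573), (Tokyo, 573), (Tokyo, 573) ✓
(F=68, G=35, H=0): rows 5, 6, 9, 10 → {D,E} = (Lima, 565), (Lima, 565), (Lima, 565), (Lima, 565) ✓
Every {F, G, H} value is associated with a single {D, E} value, so {F, G, H} -> {D, E} holds.

Yes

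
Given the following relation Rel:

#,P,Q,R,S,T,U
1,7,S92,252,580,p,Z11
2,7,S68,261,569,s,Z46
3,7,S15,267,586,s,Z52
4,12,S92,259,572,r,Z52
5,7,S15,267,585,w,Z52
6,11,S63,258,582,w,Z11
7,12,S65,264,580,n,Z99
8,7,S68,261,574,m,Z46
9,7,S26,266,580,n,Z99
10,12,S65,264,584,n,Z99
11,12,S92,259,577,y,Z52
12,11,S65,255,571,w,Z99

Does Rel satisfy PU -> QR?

(P=7, U=Z11): row 1 → {Q,R} = (S92, 252) ✓
(P=7, U=Z46): rows 2, 8 → {Q,R} = (S68, 261), (S68, 261) ✓
(P=7, U=Z52): rows 3, 5 → {Q,R} = (S15, 267), (S15, 267) ✓
(P=12, U=Z52): rows 4, 11 → {Q,R} = (S92, 259), (S92, 259) ✓
(P=11, U=Z11): row 6 → {Q,R} = (S63, 258) ✓
(P=12, U=Z99): rows 7, 10 → {Q,R} = (S65, 264), (S65, 264) ✓
(P=7, U=Z99): row 9 → {Q,R} = (S26, 266) ✓
(P=11, U=Z99): row 12 → {Q,R} = (S65, 255) ✓
Every PU value is associated with a single QR value, so PU -> QR holds.

Yes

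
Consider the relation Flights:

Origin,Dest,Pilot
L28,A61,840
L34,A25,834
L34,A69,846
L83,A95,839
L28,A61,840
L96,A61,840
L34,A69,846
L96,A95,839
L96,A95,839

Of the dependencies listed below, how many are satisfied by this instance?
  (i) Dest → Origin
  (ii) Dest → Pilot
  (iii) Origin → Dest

1

(i) Dest → Origin: Dest=A61: 3 rows → Origin takes values {L28, L96} — violation; Dest=A95: 3 rows → Origin takes values {L83, L96} — violation — fails.
(ii) Dest → Pilot: every LHS value maps to a single RHS value — holds.
(iii) Origin → Dest: Origin=L34: 3 rows → Dest takes values {A25, A69} — violation; Origin=L96: 3 rows → Dest takes values {A61, A95} — violation — fails.
1 of the 3 dependencies holds.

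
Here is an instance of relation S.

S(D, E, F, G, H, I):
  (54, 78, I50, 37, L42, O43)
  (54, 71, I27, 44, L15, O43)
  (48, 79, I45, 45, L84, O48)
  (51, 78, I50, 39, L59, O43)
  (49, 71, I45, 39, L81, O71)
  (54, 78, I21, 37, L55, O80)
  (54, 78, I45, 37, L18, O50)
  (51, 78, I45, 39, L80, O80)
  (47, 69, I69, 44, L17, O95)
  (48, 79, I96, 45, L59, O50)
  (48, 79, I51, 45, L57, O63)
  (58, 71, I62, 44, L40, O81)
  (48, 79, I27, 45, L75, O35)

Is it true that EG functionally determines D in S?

No

(E=78, G=37): 3 rows → D = 54, 54, 54 ✓
(E=71, G=44): 2 rows → D takes values {54, 58} — violation
(E=79, G=45): 4 rows → D = 48, 48, 48, 48 ✓
(E=78, G=39): 2 rows → D = 51, 51 ✓
(E=71, G=39): 1 row → D = 49 ✓
(E=69, G=44): 1 row → D = 47 ✓
Two rows agree on EG but differ on D, so EG → D does not hold.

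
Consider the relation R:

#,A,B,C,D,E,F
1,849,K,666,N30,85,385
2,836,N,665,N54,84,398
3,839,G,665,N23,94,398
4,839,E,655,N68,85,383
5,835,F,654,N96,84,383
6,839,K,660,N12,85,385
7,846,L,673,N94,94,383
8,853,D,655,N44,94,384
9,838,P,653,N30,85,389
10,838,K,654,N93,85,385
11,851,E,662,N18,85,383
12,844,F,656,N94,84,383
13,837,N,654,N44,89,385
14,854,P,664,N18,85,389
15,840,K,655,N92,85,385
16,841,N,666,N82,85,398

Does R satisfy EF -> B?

(E=85, F=385): rows 1, 6, 10, 15 → B = K, K, K, K ✓
(E=84, F=398): row 2 → B = N ✓
(E=94, F=398): row 3 → B = G ✓
(E=85, F=383): rows 4, 11 → B = E, E ✓
(E=84, F=383): rows 5, 12 → B = F, F ✓
(E=94, F=383): row 7 → B = L ✓
(E=94, F=384): row 8 → B = D ✓
(E=85, F=389): rows 9, 14 → B = P, P ✓
(E=89, F=385): row 13 → B = N ✓
(E=85, F=398): row 16 → B = N ✓
Every EF value is associated with a single B value, so EF -> B holds.

Yes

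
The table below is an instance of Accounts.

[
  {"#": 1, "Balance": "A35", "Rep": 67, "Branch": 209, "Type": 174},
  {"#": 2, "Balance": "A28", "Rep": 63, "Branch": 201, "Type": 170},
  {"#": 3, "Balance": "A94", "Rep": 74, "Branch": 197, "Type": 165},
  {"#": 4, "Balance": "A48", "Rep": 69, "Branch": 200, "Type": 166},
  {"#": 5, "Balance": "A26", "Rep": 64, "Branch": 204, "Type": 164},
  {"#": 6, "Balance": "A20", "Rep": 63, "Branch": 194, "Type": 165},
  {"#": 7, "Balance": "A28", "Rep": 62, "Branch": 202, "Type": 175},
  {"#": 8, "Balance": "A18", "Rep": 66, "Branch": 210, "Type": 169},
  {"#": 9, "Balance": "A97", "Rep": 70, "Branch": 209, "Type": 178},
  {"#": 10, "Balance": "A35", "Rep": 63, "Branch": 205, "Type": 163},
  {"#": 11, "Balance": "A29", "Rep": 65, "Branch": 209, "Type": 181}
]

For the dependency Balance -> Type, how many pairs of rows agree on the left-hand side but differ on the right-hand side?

2

Balance=A35: violating pairs (1,10) — 1 pair.
Balance=A28: violating pairs (2,7) — 1 pair.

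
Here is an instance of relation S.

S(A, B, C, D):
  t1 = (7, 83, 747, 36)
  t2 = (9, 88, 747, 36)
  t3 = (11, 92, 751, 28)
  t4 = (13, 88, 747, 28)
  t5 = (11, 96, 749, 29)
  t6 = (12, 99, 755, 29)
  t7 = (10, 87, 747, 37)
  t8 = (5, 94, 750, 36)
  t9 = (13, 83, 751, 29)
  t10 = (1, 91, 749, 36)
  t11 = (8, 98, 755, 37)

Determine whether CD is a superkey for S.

Rows 1 and 2 have the same CD value (C=747, D=36) but are distinct tuples, so CD does not determine every attribute — not a superkey.

No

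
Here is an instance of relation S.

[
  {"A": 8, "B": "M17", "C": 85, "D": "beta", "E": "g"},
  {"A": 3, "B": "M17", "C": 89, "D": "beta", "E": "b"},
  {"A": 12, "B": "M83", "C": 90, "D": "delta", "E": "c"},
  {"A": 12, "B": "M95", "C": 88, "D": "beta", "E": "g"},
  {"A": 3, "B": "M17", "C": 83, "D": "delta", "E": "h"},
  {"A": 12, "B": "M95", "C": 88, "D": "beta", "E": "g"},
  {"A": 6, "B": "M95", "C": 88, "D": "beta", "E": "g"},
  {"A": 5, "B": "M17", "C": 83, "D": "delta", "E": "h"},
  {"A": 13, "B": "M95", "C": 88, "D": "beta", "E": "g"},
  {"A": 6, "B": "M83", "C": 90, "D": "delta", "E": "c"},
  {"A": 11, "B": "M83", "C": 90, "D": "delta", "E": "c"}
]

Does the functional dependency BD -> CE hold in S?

No

(B=M17, D=beta): 2 rows → {C,E} takes values {(85, g), (89, b)} — violation
(B=M83, D=delta): 3 rows → {C,E} = (90, c), (90, c), (90, c) ✓
(B=M95, D=beta): 4 rows → {C,E} = (88, g), (88, g), (88, g), (88, g) ✓
(B=M17, D=delta): 2 rows → {C,E} = (83, h), (83, h) ✓
Two rows agree on BD but differ on CE, so BD -> CE does not hold.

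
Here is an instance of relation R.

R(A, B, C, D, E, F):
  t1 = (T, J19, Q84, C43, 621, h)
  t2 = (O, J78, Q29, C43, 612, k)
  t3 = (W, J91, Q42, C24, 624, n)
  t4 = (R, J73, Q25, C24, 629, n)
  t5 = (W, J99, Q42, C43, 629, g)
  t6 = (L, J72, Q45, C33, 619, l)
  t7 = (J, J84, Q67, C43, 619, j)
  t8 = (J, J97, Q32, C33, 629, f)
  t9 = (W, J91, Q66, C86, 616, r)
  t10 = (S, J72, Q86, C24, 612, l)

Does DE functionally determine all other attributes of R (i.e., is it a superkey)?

Yes

All 10 rows have distinct DE values, so DE → (all attributes) holds and DE is a superkey.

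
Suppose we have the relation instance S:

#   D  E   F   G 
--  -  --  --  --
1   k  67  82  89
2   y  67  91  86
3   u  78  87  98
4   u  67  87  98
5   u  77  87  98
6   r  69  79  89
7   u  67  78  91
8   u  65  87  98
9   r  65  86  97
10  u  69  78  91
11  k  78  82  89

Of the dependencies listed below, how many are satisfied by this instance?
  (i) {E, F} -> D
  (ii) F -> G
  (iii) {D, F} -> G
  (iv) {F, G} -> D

(i) {E, F} -> D: every LHS value maps to a single RHS value — holds.
(ii) F -> G: every LHS value maps to a single RHS value — holds.
(iii) {D, F} -> G: every LHS value maps to a single RHS value — holds.
(iv) {F, G} -> D: every LHS value maps to a single RHS value — holds.
4 of the 4 dependencies hold.

4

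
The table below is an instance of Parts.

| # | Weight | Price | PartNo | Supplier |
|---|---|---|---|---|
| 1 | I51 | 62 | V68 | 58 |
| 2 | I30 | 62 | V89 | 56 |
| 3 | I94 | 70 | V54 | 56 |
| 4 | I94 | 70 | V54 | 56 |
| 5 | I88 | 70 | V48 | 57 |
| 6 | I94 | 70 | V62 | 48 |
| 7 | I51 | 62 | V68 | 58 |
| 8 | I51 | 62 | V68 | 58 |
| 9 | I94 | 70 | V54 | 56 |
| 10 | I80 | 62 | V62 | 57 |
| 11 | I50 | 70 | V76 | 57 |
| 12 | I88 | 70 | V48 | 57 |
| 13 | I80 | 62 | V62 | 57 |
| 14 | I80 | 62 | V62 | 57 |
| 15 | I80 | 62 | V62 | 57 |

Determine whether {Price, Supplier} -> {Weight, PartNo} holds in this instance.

(Price=62, Supplier=58): rows 1, 7, 8 → {Weight,PartNo} = (I51, V68), (I51, V68), (I51, V68) ✓
(Price=62, Supplier=56): row 2 → {Weight,PartNo} = (I30, V89) ✓
(Price=70, Supplier=56): rows 3, 4, 9 → {Weight,PartNo} = (I94, V54), (I94, V54), (I94, V54) ✓
(Price=70, Supplier=57): rows 5, 11, 12 → {Weight,PartNo} takes values {(I88, V48), (I50, V76)} — violation
(Price=70, Supplier=48): row 6 → {Weight,PartNo} = (I94, V62) ✓
(Price=62, Supplier=57): rows 10, 13, 14, 15 → {Weight,PartNo} = (I80, V62), (I80, V62), (I80, V62), (I80, V62) ✓
Two rows agree on {Price, Supplier} but differ on {Weight, PartNo}, so {Price, Supplier} -> {Weight, PartNo} does not hold.

No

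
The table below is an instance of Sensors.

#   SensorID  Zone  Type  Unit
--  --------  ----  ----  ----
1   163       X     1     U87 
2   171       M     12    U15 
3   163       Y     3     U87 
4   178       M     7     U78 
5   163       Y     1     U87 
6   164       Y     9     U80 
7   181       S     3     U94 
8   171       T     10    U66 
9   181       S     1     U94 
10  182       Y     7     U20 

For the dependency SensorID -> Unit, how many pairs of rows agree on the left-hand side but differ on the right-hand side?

SensorID=163: all 3 rows agree on Unit — 0 pairs.
SensorID=171: violating pairs (2,8) — 1 pair.
SensorID=181: all 2 rows agree on Unit — 0 pairs.

1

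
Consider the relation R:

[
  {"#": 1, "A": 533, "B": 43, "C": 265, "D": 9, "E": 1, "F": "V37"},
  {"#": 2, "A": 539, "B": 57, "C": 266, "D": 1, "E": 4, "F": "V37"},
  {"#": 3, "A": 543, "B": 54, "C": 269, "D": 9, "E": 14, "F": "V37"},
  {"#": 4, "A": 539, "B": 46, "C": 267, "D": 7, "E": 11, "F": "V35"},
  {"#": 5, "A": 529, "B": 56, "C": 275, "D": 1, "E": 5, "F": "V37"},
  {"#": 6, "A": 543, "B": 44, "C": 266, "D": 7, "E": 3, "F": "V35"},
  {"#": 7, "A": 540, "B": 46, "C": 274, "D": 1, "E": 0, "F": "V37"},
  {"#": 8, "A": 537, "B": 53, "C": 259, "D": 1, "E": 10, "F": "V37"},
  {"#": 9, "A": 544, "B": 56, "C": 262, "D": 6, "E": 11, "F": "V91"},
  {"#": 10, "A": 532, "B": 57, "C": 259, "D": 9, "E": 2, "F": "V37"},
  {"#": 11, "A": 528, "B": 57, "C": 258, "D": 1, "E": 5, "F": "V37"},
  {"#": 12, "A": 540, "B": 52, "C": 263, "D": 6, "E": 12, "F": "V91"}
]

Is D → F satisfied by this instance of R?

Yes

D=9: rows 1, 3, 10 → F = V37, V37, V37 ✓
D=1: rows 2, 5, 7, 8, 11 → F = V37, V37, V37, V37, V37 ✓
D=7: rows 4, 6 → F = V35, V35 ✓
D=6: rows 9, 12 → F = V91, V91 ✓
Every D value is associated with a single F value, so D → F holds.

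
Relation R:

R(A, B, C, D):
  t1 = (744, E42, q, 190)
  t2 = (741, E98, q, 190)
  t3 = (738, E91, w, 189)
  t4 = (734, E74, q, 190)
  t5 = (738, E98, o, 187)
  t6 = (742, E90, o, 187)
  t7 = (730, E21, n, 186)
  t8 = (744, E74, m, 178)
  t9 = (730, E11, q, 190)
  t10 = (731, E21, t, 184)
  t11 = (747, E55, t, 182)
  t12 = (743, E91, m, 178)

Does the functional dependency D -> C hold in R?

Yes

D=190: rows 1, 2, 4, 9 → C = q, q, q, q ✓
D=189: row 3 → C = w ✓
D=187: rows 5, 6 → C = o, o ✓
D=186: row 7 → C = n ✓
D=178: rows 8, 12 → C = m, m ✓
D=184: row 10 → C = t ✓
D=182: row 11 → C = t ✓
Every D value is associated with a single C value, so D -> C holds.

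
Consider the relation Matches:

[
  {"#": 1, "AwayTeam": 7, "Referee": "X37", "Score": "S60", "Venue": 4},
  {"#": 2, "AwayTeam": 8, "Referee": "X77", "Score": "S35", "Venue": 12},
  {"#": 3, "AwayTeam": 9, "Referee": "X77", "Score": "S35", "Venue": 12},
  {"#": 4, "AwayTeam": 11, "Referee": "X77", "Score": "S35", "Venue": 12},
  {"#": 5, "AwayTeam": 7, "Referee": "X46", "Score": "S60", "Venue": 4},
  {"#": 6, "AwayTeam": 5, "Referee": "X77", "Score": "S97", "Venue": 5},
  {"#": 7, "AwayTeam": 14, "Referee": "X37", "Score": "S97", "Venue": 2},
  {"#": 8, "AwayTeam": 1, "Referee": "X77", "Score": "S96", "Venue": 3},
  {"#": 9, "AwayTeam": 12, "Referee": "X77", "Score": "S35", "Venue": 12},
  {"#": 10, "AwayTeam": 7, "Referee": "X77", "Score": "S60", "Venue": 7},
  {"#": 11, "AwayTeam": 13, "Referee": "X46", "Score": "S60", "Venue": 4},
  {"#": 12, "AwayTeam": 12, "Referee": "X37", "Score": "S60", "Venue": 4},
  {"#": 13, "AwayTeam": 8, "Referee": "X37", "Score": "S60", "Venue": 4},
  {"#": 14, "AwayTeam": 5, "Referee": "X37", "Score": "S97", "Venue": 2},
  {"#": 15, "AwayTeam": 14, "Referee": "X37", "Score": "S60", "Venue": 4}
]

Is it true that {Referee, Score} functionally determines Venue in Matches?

Yes

(Referee=X37, Score=S60): rows 1, 12, 13, 15 → Venue = 4, 4, 4, 4 ✓
(Referee=X77, Score=S35): rows 2, 3, 4, 9 → Venue = 12, 12, 12, 12 ✓
(Referee=X46, Score=S60): rows 5, 11 → Venue = 4, 4 ✓
(Referee=X77, Score=S97): row 6 → Venue = 5 ✓
(Referee=X37, Score=S97): rows 7, 14 → Venue = 2, 2 ✓
(Referee=X77, Score=S96): row 8 → Venue = 3 ✓
(Referee=X77, Score=S60): row 10 → Venue = 7 ✓
Every {Referee, Score} value is associated with a single Venue value, so {Referee, Score} → Venue holds.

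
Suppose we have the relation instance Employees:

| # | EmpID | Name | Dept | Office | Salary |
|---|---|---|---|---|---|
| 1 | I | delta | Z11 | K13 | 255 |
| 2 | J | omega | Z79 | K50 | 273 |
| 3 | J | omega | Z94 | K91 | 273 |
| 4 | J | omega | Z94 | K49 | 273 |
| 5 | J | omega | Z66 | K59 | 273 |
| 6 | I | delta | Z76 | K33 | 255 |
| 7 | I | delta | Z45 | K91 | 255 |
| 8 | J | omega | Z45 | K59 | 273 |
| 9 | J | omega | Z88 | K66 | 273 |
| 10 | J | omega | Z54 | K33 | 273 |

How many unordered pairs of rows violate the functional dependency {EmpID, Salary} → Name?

(EmpID=I, Salary=255): all 3 rows agree on Name — 0 pairs.
(EmpID=J, Salary=273): all 7 rows agree on Name — 0 pairs.

0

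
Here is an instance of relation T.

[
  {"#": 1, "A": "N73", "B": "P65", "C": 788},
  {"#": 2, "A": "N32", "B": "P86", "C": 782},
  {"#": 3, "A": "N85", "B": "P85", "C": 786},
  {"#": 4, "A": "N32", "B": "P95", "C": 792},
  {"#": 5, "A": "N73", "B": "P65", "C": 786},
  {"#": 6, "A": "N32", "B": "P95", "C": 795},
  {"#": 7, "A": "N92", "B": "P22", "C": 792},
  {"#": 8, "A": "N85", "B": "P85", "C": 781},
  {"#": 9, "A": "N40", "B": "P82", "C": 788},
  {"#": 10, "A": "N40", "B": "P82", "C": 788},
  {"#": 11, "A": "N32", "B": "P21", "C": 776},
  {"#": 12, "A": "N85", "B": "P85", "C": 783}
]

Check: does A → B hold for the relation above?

A=N73: rows 1, 5 → B = P65, P65 ✓
A=N32: rows 2, 4, 6, 11 → B takes values {P86, P95, P21} — violation
A=N85: rows 3, 8, 12 → B = P85, P85, P85 ✓
A=N92: row 7 → B = P22 ✓
A=N40: rows 9, 10 → B = P82, P82 ✓
Two rows agree on A but differ on B, so A → B does not hold.

No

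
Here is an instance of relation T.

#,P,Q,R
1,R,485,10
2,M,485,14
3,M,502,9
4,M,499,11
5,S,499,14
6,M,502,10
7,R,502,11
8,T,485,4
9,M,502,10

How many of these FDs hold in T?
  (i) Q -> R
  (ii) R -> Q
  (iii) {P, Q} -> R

(i) Q -> R: Q=485: rows 1, 2, 8 → R takes values {10, 14, 4} — violation; Q=502: rows 3, 6, 7, 9 → R takes values {9, 10, 11} — violation; Q=499: rows 4, 5 → R takes values {11, 14} — violation — fails.
(ii) R -> Q: R=10: rows 1, 6, 9 → Q takes values {485, 502} — violation; R=14: rows 2, 5 → Q takes values {485, 499} — violation; R=11: rows 4, 7 → Q takes values {499, 502} — violation — fails.
(iii) {P, Q} -> R: (P=M, Q=502): rows 3, 6, 9 → R takes values {9, 10} — violation — fails.
None of the 3 dependencies hold.

0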